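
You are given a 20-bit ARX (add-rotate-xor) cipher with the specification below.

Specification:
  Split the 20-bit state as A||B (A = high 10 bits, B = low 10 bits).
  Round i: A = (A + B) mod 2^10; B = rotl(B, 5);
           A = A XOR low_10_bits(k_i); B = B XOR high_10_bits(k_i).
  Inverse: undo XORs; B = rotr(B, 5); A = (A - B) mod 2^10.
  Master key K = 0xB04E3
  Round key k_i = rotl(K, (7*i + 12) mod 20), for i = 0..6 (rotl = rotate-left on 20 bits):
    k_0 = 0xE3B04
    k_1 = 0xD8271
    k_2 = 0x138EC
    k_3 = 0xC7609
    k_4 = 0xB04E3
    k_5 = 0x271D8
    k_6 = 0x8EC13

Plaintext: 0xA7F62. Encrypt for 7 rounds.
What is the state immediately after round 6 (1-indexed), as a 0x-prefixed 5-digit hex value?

s_0 = plaintext = 0xA7F62
s_1 = Round(s_0, k_0) = 0x417D5
s_2 = Round(s_1, k_1) = 0xAADDE
s_3 = Round(s_2, k_2) = 0x19780
s_4 = Round(s_3, k_3) = 0x7B301
s_5 = Round(s_4, k_4) = 0x03AF9
s_6 = Round(s_5, k_5) = 0xB7FAB
s_7 = Round(s_6, k_6) = 0xA6746

0xB7FAB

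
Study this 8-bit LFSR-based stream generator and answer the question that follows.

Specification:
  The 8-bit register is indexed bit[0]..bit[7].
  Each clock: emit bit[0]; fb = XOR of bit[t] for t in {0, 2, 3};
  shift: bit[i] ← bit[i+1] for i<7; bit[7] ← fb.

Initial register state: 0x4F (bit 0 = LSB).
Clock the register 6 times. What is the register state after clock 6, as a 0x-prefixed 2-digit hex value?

0xD5

reg_0 = 0x4F
clock 1: out=1, reg = 0xA7
clock 2: out=1, reg = 0x53
clock 3: out=1, reg = 0xA9
clock 4: out=1, reg = 0x54
clock 5: out=0, reg = 0xAA
clock 6: out=0, reg = 0xD5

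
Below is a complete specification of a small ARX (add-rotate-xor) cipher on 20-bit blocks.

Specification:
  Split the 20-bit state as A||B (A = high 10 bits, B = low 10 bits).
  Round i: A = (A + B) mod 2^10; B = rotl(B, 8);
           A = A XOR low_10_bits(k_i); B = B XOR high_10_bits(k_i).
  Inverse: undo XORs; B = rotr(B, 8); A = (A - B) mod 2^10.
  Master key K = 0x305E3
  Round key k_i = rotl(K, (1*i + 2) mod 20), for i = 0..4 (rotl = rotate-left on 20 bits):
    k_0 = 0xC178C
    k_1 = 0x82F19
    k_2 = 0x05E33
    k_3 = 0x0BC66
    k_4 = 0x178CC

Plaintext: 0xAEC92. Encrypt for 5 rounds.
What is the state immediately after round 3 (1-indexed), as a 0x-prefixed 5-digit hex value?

0x037C7

s_0 = plaintext = 0xAEC92
s_1 = Round(s_0, k_0) = 0x30521
s_2 = Round(s_1, k_1) = 0xBEF43
s_3 = Round(s_2, k_2) = 0x037C7
s_4 = Round(s_3, k_3) = 0xECBDE
s_5 = Round(s_4, k_4) = 0xD72A9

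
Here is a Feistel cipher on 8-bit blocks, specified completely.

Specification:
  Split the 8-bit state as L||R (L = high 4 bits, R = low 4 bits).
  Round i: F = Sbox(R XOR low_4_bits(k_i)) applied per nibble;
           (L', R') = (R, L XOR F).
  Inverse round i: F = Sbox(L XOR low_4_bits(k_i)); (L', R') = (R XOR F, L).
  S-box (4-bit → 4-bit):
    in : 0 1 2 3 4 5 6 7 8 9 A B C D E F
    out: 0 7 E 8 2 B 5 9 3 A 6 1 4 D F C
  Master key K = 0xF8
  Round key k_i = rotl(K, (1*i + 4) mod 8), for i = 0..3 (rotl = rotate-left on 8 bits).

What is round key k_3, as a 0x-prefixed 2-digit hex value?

K = 0xF8
k_0 = rotl(K, (1*0+4) mod 8) = rotl(K, 4) = 0x8F
k_1 = rotl(K, (1*1+4) mod 8) = rotl(K, 5) = 0x1F
k_2 = rotl(K, (1*2+4) mod 8) = rotl(K, 6) = 0x3E
k_3 = rotl(K, (1*3+4) mod 8) = rotl(K, 7) = 0x7C

0x7C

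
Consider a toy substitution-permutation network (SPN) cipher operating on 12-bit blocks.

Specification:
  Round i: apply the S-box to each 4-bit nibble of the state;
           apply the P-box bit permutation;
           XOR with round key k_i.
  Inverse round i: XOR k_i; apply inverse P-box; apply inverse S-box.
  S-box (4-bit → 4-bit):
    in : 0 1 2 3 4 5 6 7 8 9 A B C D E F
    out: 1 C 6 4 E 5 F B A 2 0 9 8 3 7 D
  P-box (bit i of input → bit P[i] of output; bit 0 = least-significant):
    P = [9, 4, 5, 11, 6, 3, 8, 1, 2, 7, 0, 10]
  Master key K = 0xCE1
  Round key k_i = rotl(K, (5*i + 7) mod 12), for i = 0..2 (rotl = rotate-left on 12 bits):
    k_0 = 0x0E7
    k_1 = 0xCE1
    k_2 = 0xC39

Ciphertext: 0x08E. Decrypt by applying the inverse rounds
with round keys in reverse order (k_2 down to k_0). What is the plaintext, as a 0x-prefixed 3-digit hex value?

s_0 = ciphertext = 0x08E
s_1 = InvRound(s_0, k_2) = 0x6C4
s_2 = InvRound(s_1, k_1) = 0x5AF
s_3 = InvRound(s_2, k_0) = 0xCEA

0xCEA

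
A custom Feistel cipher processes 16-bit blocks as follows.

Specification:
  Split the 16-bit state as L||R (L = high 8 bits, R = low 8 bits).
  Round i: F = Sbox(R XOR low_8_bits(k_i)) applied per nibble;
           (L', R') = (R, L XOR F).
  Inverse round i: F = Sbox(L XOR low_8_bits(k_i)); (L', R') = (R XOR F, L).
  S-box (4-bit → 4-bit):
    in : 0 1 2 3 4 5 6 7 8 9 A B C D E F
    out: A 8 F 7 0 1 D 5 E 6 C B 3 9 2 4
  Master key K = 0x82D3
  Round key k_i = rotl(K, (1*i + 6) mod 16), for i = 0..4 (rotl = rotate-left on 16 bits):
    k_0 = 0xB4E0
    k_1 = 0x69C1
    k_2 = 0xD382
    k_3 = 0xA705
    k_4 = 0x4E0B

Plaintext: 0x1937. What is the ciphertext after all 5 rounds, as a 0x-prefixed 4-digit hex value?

s_0 = plaintext = 0x1937
s_1 = Round(s_0, k_0) = 0x378C
s_2 = Round(s_1, k_1) = 0x8C3E
s_3 = Round(s_2, k_2) = 0x3E3F
s_4 = Round(s_3, k_3) = 0x3F42
s_5 = Round(s_4, k_4) = 0x4239

0x4239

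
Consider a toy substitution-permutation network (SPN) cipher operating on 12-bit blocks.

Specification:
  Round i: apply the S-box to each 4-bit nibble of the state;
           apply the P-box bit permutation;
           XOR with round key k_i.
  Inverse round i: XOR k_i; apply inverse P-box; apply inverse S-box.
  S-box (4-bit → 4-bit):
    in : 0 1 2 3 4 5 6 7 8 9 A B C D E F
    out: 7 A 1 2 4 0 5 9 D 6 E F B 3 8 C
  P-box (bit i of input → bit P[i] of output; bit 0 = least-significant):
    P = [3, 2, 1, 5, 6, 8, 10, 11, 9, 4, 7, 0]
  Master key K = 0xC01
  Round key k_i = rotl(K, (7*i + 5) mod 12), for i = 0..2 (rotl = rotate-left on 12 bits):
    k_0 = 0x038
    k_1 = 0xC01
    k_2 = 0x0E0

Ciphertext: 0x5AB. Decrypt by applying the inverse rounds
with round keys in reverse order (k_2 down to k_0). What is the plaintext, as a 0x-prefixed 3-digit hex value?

s_0 = ciphertext = 0x5AB
s_1 = InvRound(s_0, k_2) = 0xE06
s_2 = InvRound(s_1, k_1) = 0x759
s_3 = InvRound(s_2, k_0) = 0x70E

0x70E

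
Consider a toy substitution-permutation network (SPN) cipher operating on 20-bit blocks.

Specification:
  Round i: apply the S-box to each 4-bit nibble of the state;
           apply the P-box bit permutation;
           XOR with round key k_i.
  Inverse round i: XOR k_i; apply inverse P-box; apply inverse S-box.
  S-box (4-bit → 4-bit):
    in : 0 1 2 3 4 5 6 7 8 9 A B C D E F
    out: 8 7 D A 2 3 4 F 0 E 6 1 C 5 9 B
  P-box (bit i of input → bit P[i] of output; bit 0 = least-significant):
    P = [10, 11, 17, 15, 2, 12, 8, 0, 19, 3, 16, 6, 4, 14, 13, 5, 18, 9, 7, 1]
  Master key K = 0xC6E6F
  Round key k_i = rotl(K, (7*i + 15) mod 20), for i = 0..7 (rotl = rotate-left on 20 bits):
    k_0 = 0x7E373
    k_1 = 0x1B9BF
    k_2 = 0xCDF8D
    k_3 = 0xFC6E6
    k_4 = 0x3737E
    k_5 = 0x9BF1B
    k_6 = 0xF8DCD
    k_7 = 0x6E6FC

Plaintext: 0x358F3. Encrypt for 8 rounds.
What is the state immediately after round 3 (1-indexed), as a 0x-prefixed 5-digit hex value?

s_0 = plaintext = 0x358F3
s_1 = Round(s_0, k_0) = 0x73964
s_2 = Round(s_1, k_1) = 0x4F255
s_3 = Round(s_2, k_2) = 0x581F9
s_4 = Round(s_3, k_3) = 0x05CEB
s_5 = Round(s_4, k_4) = 0x23729
s_6 = Round(s_5, k_5) = 0x676F4
s_7 = Round(s_6, k_6) = 0xEF578
s_8 = Round(s_7, k_7) = 0xAB7C3

0x581F9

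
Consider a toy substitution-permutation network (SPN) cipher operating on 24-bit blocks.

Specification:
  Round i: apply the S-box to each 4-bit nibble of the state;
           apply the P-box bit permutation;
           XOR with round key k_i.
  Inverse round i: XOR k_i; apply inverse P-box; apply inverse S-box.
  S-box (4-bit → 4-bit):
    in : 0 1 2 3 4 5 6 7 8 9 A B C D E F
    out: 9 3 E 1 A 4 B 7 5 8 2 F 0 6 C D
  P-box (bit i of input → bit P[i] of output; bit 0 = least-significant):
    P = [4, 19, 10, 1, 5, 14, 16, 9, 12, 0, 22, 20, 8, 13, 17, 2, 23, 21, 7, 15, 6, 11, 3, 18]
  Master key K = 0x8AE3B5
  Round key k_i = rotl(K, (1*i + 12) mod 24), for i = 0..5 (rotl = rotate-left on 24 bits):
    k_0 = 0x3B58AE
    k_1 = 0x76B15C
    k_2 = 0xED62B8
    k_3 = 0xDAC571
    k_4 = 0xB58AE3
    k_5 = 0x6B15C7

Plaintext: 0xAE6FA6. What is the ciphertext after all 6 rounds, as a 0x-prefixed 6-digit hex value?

0x12B92E

s_0 = plaintext = 0xAE6FA6
s_1 = Round(s_0, k_0) = 0x63A138
s_2 = Round(s_1, k_1) = 0xF28D2D
s_3 = Round(s_2, k_2) = 0x82A571
s_4 = Round(s_3, k_3) = 0xB32589
s_5 = Round(s_4, k_4) = 0x72A28D
s_6 = Round(s_5, k_5) = 0x12B92E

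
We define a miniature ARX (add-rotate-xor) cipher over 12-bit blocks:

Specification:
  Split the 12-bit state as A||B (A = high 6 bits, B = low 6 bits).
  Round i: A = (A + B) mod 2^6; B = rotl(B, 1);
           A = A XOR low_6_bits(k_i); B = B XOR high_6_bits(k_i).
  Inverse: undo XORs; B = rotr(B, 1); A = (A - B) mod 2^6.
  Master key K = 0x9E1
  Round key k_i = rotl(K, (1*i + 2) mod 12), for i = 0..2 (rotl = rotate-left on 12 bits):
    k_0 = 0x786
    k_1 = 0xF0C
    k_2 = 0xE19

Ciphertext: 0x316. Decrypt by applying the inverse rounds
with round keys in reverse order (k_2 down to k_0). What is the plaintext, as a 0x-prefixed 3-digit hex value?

s_0 = ciphertext = 0x316
s_1 = InvRound(s_0, k_2) = 0xF97
s_2 = InvRound(s_1, k_1) = 0xF75
s_3 = InvRound(s_2, k_0) = 0x1B5

0x1B5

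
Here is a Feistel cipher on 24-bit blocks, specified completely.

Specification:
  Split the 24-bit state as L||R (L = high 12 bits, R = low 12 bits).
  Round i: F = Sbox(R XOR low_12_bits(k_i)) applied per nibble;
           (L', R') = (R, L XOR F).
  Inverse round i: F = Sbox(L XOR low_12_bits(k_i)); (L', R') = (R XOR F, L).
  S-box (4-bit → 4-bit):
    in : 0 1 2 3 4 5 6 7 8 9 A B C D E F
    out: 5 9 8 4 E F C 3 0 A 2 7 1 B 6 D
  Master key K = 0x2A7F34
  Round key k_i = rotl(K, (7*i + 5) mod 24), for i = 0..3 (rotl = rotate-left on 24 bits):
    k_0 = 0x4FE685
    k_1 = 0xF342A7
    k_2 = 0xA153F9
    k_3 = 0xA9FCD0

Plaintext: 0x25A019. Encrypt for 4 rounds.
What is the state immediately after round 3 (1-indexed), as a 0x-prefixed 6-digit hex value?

0x1E8662

s_0 = plaintext = 0x25A019
s_1 = Round(s_0, k_0) = 0x019EFB
s_2 = Round(s_1, k_1) = 0xEFB1E8
s_3 = Round(s_2, k_2) = 0x1E8662
s_4 = Round(s_3, k_3) = 0x662390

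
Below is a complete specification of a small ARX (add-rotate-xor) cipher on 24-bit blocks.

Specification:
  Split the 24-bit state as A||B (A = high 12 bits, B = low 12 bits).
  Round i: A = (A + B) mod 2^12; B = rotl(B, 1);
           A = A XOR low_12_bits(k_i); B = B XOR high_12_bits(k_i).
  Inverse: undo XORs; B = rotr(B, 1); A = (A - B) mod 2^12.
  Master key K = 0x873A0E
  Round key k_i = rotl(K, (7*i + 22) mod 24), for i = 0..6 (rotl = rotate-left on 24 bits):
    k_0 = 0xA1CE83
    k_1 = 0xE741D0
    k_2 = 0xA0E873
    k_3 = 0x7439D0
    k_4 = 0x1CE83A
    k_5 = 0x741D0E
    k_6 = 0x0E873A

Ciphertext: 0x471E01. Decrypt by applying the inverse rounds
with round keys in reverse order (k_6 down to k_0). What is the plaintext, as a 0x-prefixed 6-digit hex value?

0x5702C8

s_0 = ciphertext = 0x471E01
s_1 = InvRound(s_0, k_6) = 0x3D7F74
s_2 = InvRound(s_1, k_5) = 0x2BFC1A
s_3 = InvRound(s_2, k_4) = 0x39B6EA
s_4 = InvRound(s_3, k_3) = 0x1778D4
s_5 = InvRound(s_4, k_2) = 0x79716D
s_6 = InvRound(s_5, k_1) = 0x6BBF8C
s_7 = InvRound(s_6, k_0) = 0x5702C8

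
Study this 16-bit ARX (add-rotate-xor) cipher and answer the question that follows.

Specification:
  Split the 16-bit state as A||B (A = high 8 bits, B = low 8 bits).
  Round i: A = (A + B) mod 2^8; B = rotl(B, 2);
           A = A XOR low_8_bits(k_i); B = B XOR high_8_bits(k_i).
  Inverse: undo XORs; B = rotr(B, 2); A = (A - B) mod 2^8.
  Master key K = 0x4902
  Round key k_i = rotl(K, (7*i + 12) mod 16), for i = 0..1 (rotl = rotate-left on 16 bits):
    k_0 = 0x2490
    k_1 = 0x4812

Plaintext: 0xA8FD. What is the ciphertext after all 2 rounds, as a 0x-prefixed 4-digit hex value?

0x1A07

s_0 = plaintext = 0xA8FD
s_1 = Round(s_0, k_0) = 0x35D3
s_2 = Round(s_1, k_1) = 0x1A07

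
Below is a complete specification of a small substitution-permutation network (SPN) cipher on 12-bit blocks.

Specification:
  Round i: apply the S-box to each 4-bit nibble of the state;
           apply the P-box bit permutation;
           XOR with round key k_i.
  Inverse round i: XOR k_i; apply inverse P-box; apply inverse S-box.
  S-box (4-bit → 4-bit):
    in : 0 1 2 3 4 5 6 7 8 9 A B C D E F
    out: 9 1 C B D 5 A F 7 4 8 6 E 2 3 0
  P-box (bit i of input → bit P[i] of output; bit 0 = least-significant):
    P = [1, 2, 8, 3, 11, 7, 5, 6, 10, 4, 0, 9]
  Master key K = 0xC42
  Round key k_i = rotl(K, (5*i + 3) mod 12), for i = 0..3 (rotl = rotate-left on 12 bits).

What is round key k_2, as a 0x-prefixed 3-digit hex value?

K = 0xC42
k_0 = rotl(K, (5*0+3) mod 12) = rotl(K, 3) = 0x216
k_1 = rotl(K, (5*1+3) mod 12) = rotl(K, 8) = 0x2C4
k_2 = rotl(K, (5*2+3) mod 12) = rotl(K, 1) = 0x885

0x885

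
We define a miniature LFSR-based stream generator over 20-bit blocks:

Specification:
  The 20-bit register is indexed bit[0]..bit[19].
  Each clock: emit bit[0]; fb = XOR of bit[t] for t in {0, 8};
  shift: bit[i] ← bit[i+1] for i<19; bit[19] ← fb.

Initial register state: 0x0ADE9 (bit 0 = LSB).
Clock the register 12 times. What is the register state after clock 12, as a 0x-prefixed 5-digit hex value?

reg_0 = 0x0ADE9
clock 1: out=1, reg = 0x056F4
clock 2: out=0, reg = 0x02B7A
clock 3: out=0, reg = 0x815BD
clock 4: out=1, reg = 0x40ADE
clock 5: out=0, reg = 0x2056F
clock 6: out=1, reg = 0x102B7
clock 7: out=1, reg = 0x8815B
clock 8: out=1, reg = 0x440AD
clock 9: out=1, reg = 0xA2056
clock 10: out=0, reg = 0x5102B
clock 11: out=1, reg = 0xA8815
clock 12: out=1, reg = 0xD440A

0xD440A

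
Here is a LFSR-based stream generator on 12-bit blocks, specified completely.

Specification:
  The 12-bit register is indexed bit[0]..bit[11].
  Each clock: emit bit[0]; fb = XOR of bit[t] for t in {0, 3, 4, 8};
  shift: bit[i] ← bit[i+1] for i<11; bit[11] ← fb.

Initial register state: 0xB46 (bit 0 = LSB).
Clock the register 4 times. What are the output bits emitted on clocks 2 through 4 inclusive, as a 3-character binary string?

110

reg_0 = 0xB46
clock 1: out=0, reg = 0xDA3
clock 2: out=1, reg = 0x6D1
clock 3: out=1, reg = 0x368
clock 4: out=0, reg = 0x1B4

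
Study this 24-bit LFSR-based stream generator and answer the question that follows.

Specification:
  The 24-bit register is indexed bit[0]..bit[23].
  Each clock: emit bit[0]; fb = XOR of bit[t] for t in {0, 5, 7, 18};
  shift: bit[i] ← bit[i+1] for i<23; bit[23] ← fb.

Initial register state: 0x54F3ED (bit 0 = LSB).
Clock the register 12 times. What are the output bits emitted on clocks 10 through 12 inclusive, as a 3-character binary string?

reg_0 = 0x54F3ED
clock 1: out=1, reg = 0x2A79F6
clock 2: out=0, reg = 0x153CFB
clock 3: out=1, reg = 0x0A9E7D
clock 4: out=1, reg = 0x054F3E
clock 5: out=0, reg = 0x02A79F
clock 6: out=1, reg = 0x0153CF
clock 7: out=1, reg = 0x00A9E7
clock 8: out=1, reg = 0x8054F3
clock 9: out=1, reg = 0xC02A79
clock 10: out=1, reg = 0x60153C
clock 11: out=0, reg = 0xB00A9E
clock 12: out=0, reg = 0xD8054F

100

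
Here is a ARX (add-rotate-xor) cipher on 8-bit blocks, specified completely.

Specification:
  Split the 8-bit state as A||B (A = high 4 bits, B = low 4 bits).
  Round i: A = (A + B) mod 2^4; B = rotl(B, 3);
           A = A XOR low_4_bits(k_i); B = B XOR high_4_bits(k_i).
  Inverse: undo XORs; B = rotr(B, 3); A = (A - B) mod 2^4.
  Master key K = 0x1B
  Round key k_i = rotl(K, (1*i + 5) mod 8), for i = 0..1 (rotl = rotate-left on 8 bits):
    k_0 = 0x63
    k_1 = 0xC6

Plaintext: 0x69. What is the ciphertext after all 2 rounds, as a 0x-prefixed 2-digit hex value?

0x09

s_0 = plaintext = 0x69
s_1 = Round(s_0, k_0) = 0xCA
s_2 = Round(s_1, k_1) = 0x09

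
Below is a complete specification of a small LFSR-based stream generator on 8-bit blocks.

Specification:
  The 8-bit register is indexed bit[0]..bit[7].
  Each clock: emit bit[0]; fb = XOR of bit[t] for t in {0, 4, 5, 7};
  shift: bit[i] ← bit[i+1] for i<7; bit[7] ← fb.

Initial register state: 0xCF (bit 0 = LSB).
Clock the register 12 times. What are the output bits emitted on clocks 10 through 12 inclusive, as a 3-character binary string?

reg_0 = 0xCF
clock 1: out=1, reg = 0x67
clock 2: out=1, reg = 0x33
clock 3: out=1, reg = 0x99
clock 4: out=1, reg = 0xCC
clock 5: out=0, reg = 0xE6
clock 6: out=0, reg = 0x73
clock 7: out=1, reg = 0xB9
clock 8: out=1, reg = 0x5C
clock 9: out=0, reg = 0xAE
clock 10: out=0, reg = 0x57
clock 11: out=1, reg = 0x2B
clock 12: out=1, reg = 0x15

011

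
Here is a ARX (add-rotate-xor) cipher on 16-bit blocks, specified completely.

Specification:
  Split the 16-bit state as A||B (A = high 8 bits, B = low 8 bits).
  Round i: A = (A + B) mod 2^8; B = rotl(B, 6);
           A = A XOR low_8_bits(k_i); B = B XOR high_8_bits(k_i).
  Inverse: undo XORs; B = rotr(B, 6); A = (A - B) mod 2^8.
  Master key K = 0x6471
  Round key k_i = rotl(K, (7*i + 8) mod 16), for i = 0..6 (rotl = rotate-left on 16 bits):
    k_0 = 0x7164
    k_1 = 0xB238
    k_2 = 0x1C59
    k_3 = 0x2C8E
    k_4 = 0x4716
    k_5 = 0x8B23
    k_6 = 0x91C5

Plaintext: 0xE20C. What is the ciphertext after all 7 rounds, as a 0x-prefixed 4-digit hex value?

s_0 = plaintext = 0xE20C
s_1 = Round(s_0, k_0) = 0x8A72
s_2 = Round(s_1, k_1) = 0xC42E
s_3 = Round(s_2, k_2) = 0xAB97
s_4 = Round(s_3, k_3) = 0xCCC9
s_5 = Round(s_4, k_4) = 0x8335
s_6 = Round(s_5, k_5) = 0x9BC6
s_7 = Round(s_6, k_6) = 0xA420

0xA420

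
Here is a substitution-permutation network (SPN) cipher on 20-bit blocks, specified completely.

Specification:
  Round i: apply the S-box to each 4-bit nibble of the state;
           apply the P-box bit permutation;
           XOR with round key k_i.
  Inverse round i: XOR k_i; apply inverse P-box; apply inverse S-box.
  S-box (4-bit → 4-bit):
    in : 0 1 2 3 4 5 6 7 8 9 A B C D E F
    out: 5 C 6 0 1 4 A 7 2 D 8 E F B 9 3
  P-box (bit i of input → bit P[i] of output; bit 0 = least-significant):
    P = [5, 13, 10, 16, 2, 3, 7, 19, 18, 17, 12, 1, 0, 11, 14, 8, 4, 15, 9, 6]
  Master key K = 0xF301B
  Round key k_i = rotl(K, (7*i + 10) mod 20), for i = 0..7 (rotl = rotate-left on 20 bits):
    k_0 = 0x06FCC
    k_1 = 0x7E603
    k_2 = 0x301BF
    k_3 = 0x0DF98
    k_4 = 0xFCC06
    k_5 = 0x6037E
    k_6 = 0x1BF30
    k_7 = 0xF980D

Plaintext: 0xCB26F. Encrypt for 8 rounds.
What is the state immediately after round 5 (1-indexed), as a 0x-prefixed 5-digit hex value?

0x5808A

s_0 = plaintext = 0xCB26F
s_1 = Round(s_0, k_0) = 0xA94B4
s_2 = Round(s_1, k_1) = 0xBA7EA
s_3 = Round(s_2, k_2) = 0xC92FB
s_4 = Round(s_3, k_3) = 0x328C5
s_5 = Round(s_4, k_4) = 0x5808A
s_6 = Round(s_5, k_5) = 0x31976
s_7 = Round(s_6, k_6) = 0x4CEBE
s_8 = Round(s_7, k_7) = 0x2D1B6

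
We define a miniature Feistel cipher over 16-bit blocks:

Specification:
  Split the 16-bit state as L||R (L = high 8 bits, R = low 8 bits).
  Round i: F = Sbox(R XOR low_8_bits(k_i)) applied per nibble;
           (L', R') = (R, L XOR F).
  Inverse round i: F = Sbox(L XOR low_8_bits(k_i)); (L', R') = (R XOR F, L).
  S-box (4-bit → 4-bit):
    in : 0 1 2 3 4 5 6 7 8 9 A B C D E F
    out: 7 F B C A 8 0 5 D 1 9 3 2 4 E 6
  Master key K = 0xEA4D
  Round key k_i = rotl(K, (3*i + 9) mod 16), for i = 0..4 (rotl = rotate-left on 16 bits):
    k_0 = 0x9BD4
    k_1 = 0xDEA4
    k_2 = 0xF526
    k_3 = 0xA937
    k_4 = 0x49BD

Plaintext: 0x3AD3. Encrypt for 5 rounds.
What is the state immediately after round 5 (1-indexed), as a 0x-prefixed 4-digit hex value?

s_0 = plaintext = 0x3AD3
s_1 = Round(s_0, k_0) = 0xD34F
s_2 = Round(s_1, k_1) = 0x4F30
s_3 = Round(s_2, k_2) = 0x30BF
s_4 = Round(s_3, k_3) = 0xBFED
s_5 = Round(s_4, k_4) = 0xED38

0xED38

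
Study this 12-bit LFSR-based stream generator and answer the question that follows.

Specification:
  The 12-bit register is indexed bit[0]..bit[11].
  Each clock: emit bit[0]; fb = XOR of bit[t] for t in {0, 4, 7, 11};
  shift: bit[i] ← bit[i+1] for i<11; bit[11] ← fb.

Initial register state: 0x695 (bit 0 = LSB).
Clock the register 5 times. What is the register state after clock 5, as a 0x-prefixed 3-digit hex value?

reg_0 = 0x695
clock 1: out=1, reg = 0xB4A
clock 2: out=0, reg = 0xDA5
clock 3: out=1, reg = 0xED2
clock 4: out=0, reg = 0xF69
clock 5: out=1, reg = 0x7B4

0x7B4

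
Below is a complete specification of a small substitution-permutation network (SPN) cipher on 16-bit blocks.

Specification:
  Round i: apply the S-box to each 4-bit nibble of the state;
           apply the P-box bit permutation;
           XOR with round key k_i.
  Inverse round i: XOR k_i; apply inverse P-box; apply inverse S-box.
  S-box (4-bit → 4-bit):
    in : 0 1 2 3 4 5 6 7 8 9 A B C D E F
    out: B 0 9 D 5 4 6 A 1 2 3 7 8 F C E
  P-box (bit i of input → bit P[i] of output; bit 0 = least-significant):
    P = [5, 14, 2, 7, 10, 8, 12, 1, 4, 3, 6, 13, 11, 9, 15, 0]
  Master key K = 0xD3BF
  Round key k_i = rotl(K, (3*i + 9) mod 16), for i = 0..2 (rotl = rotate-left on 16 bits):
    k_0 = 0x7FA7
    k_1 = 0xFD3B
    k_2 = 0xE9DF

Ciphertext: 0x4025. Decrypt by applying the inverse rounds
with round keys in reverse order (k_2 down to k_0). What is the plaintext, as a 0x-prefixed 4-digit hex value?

0x54E3

s_0 = ciphertext = 0x4025
s_1 = InvRound(s_0, k_2) = 0x4D72
s_2 = InvRound(s_1, k_1) = 0xEF51
s_3 = InvRound(s_2, k_0) = 0x54E3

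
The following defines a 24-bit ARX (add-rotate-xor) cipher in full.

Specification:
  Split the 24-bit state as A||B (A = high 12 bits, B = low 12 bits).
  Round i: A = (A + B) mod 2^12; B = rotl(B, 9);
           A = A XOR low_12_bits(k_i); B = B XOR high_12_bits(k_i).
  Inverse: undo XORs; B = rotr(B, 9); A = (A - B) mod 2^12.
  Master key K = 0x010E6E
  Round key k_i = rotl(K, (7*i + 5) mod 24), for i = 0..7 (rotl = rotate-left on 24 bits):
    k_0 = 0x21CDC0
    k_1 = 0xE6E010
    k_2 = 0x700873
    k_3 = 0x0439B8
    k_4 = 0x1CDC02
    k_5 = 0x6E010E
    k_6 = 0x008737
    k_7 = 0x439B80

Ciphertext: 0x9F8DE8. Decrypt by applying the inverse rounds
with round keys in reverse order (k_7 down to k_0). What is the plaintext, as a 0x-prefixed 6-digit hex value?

s_0 = ciphertext = 0x9F8DE8
s_1 = InvRound(s_0, k_7) = 0x3ECE8C
s_2 = InvRound(s_1, k_6) = 0x0B4427
s_3 = InvRound(s_2, k_5) = 0xB81639
s_4 = InvRound(s_3, k_4) = 0x7E0FA3
s_5 = InvRound(s_4, k_3) = 0xF51F07
s_6 = InvRound(s_5, k_2) = 0x6E603C
s_7 = InvRound(s_6, k_1) = 0x45F297
s_8 = InvRound(s_7, k_0) = 0x547458

0x547458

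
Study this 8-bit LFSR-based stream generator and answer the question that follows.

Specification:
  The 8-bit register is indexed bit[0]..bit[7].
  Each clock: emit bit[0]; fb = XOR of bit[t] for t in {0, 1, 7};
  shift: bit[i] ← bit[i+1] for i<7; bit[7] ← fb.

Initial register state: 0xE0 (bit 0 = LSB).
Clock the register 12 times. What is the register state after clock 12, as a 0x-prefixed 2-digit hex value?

reg_0 = 0xE0
clock 1: out=0, reg = 0xF0
clock 2: out=0, reg = 0xF8
clock 3: out=0, reg = 0xFC
clock 4: out=0, reg = 0xFE
clock 5: out=0, reg = 0x7F
clock 6: out=1, reg = 0x3F
clock 7: out=1, reg = 0x1F
clock 8: out=1, reg = 0x0F
clock 9: out=1, reg = 0x07
clock 10: out=1, reg = 0x03
clock 11: out=1, reg = 0x01
clock 12: out=1, reg = 0x80

0x80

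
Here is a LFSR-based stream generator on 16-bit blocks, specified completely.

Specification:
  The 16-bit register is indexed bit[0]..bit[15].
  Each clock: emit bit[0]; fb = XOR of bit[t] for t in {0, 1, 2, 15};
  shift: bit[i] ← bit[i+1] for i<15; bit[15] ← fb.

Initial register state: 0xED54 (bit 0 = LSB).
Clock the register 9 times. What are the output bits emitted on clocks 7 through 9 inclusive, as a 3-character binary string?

101

reg_0 = 0xED54
clock 1: out=0, reg = 0x76AA
clock 2: out=0, reg = 0xBB55
clock 3: out=1, reg = 0xDDAA
clock 4: out=0, reg = 0x6ED5
clock 5: out=1, reg = 0x376A
clock 6: out=0, reg = 0x9BB5
clock 7: out=1, reg = 0xCDDA
clock 8: out=0, reg = 0x66ED
clock 9: out=1, reg = 0x3376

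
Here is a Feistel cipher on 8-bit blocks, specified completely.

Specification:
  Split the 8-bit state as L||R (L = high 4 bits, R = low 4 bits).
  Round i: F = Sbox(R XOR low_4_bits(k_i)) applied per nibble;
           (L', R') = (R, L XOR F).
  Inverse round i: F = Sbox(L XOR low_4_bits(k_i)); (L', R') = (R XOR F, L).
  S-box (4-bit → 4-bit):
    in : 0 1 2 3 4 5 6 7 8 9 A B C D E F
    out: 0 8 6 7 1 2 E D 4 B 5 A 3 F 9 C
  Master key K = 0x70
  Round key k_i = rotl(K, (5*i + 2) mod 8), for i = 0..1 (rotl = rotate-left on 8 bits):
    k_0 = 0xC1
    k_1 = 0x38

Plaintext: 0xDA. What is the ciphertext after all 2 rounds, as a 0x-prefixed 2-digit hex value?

s_0 = plaintext = 0xDA
s_1 = Round(s_0, k_0) = 0xA7
s_2 = Round(s_1, k_1) = 0x76

0x76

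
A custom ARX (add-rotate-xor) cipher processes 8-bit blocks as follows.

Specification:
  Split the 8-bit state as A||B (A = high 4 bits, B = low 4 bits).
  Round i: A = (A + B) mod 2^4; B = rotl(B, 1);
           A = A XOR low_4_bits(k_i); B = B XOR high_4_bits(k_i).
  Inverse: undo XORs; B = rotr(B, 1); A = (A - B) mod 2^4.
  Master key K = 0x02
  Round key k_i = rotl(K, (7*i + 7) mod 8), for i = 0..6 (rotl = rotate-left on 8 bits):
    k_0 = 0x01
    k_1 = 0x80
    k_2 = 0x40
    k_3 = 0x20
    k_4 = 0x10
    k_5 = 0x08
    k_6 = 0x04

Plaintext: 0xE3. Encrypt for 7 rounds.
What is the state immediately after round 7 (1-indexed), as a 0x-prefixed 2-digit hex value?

s_0 = plaintext = 0xE3
s_1 = Round(s_0, k_0) = 0x06
s_2 = Round(s_1, k_1) = 0x64
s_3 = Round(s_2, k_2) = 0xAC
s_4 = Round(s_3, k_3) = 0x6B
s_5 = Round(s_4, k_4) = 0x16
s_6 = Round(s_5, k_5) = 0xFC
s_7 = Round(s_6, k_6) = 0xF9

0xF9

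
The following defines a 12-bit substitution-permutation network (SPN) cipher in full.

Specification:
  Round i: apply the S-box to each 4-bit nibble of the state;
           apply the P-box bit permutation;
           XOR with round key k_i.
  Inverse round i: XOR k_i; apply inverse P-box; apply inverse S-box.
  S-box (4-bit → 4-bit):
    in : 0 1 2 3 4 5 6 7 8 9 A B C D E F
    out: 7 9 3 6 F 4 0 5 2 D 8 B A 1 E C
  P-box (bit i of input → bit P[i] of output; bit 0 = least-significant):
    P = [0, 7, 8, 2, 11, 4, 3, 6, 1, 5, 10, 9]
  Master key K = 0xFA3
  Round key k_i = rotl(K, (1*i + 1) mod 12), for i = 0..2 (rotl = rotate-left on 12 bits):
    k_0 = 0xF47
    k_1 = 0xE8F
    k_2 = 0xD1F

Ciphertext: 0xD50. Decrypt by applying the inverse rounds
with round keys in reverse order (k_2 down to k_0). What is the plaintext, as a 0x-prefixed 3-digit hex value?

s_0 = ciphertext = 0xD50
s_1 = InvRound(s_0, k_2) = 0xDF1
s_2 = InvRound(s_1, k_1) = 0xBEF
s_3 = InvRound(s_2, k_0) = 0x358

0x358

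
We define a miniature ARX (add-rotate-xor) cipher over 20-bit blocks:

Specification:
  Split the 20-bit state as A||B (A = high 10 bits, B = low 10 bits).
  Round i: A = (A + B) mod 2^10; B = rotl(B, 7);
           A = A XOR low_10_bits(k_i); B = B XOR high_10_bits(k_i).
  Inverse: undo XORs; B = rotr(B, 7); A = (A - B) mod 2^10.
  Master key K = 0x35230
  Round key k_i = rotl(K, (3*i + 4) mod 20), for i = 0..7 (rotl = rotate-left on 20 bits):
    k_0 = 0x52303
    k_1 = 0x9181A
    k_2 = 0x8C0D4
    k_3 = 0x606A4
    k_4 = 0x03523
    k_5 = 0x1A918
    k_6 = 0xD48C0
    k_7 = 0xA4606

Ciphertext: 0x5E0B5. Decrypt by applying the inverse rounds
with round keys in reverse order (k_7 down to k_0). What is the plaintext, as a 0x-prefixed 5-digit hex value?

0xFF3AC

s_0 = ciphertext = 0x5E0B5
s_1 = InvRound(s_0, k_7) = 0x96924
s_2 = InvRound(s_1, k_6) = 0xB9BB4
s_3 = InvRound(s_2, k_5) = 0x41EF7
s_4 = InvRound(s_3, k_4) = 0x13FD5
s_5 = InvRound(s_4, k_3) = 0x11EA4
s_6 = InvRound(s_5, k_2) = 0xFC8A1
s_7 = InvRound(s_6, k_1) = 0x2AF3D
s_8 = InvRound(s_7, k_0) = 0xFF3AC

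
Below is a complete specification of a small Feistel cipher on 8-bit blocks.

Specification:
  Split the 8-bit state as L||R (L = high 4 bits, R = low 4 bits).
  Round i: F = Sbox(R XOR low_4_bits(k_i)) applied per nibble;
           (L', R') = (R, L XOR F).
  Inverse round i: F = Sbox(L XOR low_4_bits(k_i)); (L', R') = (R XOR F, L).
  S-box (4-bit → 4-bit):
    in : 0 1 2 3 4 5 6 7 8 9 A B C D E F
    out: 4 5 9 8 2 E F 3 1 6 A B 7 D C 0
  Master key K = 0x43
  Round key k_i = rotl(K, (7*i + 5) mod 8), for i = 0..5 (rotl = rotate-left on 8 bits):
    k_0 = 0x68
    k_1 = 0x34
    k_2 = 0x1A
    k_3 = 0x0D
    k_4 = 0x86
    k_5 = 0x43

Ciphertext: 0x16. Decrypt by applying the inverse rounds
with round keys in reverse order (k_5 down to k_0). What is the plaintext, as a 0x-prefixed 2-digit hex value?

s_0 = ciphertext = 0x16
s_1 = InvRound(s_0, k_5) = 0xF1
s_2 = InvRound(s_1, k_4) = 0x7F
s_3 = InvRound(s_2, k_3) = 0x57
s_4 = InvRound(s_3, k_2) = 0x75
s_5 = InvRound(s_4, k_1) = 0xD7
s_6 = InvRound(s_5, k_0) = 0x9D

0x9D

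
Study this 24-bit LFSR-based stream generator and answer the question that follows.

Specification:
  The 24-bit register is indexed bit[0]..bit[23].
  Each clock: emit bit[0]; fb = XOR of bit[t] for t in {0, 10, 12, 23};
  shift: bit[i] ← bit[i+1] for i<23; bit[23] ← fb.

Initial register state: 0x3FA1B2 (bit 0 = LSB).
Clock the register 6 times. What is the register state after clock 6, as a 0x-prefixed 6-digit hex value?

0x80FE86

reg_0 = 0x3FA1B2
clock 1: out=0, reg = 0x1FD0D9
clock 2: out=1, reg = 0x0FE86C
clock 3: out=0, reg = 0x07F436
clock 4: out=0, reg = 0x03FA1B
clock 5: out=1, reg = 0x01FD0D
clock 6: out=1, reg = 0x80FE86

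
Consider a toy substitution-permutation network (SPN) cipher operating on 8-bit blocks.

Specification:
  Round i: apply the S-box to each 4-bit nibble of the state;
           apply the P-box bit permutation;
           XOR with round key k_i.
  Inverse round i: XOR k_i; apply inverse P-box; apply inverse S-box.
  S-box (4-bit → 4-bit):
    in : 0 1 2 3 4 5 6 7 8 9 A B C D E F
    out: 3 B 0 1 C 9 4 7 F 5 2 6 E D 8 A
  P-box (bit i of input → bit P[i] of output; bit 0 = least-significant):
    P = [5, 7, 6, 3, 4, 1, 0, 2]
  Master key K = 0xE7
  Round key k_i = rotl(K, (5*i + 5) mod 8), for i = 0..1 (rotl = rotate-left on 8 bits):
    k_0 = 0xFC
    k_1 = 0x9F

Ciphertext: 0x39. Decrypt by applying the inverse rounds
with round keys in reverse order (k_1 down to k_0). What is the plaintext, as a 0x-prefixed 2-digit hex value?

0xEE

s_0 = ciphertext = 0x39
s_1 = InvRound(s_0, k_1) = 0xF0
s_2 = InvRound(s_1, k_0) = 0xEE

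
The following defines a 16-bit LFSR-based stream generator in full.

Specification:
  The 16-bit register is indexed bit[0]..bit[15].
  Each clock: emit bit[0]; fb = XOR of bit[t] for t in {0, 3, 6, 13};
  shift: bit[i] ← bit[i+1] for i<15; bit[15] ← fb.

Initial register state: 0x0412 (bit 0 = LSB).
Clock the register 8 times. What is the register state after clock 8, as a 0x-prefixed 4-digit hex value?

0x8004

reg_0 = 0x0412
clock 1: out=0, reg = 0x0209
clock 2: out=1, reg = 0x0104
clock 3: out=0, reg = 0x0082
clock 4: out=0, reg = 0x0041
clock 5: out=1, reg = 0x0020
clock 6: out=0, reg = 0x0010
clock 7: out=0, reg = 0x0008
clock 8: out=0, reg = 0x8004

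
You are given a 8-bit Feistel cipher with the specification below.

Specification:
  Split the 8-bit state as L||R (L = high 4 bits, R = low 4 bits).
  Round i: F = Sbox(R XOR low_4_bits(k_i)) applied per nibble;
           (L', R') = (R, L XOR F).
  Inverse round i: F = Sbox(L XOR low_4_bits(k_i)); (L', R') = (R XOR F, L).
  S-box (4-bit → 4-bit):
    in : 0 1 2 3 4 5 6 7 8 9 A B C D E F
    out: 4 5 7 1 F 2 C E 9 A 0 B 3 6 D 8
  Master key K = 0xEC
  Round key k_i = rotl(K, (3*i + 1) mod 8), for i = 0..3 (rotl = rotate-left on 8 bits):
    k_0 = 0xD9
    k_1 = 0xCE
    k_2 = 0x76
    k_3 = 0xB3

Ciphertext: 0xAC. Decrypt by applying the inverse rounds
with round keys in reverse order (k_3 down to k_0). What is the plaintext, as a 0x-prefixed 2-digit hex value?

0x52

s_0 = ciphertext = 0xAC
s_1 = InvRound(s_0, k_3) = 0x6A
s_2 = InvRound(s_1, k_2) = 0xE6
s_3 = InvRound(s_2, k_1) = 0x2E
s_4 = InvRound(s_3, k_0) = 0x52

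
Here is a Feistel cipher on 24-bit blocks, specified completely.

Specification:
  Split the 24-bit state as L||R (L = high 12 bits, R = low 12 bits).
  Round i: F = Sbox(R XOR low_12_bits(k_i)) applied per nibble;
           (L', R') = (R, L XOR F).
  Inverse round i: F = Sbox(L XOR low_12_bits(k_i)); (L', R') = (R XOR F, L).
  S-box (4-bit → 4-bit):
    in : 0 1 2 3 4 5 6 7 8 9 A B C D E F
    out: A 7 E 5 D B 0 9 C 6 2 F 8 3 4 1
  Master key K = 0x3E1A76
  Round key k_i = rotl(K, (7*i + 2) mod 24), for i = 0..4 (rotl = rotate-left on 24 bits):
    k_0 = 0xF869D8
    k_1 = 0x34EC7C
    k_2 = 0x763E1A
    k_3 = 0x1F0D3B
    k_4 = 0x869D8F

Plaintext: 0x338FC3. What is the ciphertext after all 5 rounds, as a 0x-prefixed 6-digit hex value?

0x364DC8

s_0 = plaintext = 0x338FC3
s_1 = Round(s_0, k_0) = 0xFC3347
s_2 = Round(s_1, k_1) = 0x347E9C
s_3 = Round(s_2, k_2) = 0xE9C987
s_4 = Round(s_3, k_3) = 0x987364
s_5 = Round(s_4, k_4) = 0x364DC8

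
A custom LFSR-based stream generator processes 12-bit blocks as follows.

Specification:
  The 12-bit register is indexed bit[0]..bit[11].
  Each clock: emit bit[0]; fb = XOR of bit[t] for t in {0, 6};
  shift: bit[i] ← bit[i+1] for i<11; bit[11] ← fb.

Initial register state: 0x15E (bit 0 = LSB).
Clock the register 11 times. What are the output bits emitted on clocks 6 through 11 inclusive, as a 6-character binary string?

010100

reg_0 = 0x15E
clock 1: out=0, reg = 0x8AF
clock 2: out=1, reg = 0xC57
clock 3: out=1, reg = 0x62B
clock 4: out=1, reg = 0xB15
clock 5: out=1, reg = 0xD8A
clock 6: out=0, reg = 0x6C5
clock 7: out=1, reg = 0x362
clock 8: out=0, reg = 0x9B1
clock 9: out=1, reg = 0xCD8
clock 10: out=0, reg = 0xE6C
clock 11: out=0, reg = 0xF36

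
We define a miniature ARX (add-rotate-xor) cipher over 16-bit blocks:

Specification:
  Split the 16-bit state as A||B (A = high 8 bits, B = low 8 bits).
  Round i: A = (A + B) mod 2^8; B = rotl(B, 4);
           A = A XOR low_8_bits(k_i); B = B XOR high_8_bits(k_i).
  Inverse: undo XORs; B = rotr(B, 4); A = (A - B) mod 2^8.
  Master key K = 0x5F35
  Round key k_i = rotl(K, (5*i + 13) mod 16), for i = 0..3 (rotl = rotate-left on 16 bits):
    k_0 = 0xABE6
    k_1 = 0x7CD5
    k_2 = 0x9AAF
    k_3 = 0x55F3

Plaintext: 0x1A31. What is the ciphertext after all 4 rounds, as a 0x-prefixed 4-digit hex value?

0x1E0B

s_0 = plaintext = 0x1A31
s_1 = Round(s_0, k_0) = 0xADB8
s_2 = Round(s_1, k_1) = 0xB0F7
s_3 = Round(s_2, k_2) = 0x08E5
s_4 = Round(s_3, k_3) = 0x1E0B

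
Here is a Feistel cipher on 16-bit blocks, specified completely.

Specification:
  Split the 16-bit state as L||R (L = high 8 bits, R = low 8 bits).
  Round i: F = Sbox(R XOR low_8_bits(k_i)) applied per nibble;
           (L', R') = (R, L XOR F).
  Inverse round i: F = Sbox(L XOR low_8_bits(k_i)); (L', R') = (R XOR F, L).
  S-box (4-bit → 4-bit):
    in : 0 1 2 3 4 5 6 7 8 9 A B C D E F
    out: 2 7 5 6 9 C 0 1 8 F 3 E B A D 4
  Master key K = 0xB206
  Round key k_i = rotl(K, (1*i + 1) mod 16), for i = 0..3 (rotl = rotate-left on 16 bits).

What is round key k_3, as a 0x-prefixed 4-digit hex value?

K = 0xB206
k_0 = rotl(K, (1*0+1) mod 16) = rotl(K, 1) = 0x640D
k_1 = rotl(K, (1*1+1) mod 16) = rotl(K, 2) = 0xC81A
k_2 = rotl(K, (1*2+1) mod 16) = rotl(K, 3) = 0x9035
k_3 = rotl(K, (1*3+1) mod 16) = rotl(K, 4) = 0x206B

0x206B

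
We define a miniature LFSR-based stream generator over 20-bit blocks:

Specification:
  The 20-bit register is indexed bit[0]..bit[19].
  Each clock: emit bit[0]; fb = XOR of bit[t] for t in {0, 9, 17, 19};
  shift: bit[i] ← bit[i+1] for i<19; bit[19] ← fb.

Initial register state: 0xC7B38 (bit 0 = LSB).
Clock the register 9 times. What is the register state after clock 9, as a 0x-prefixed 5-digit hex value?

0x1763D

reg_0 = 0xC7B38
clock 1: out=0, reg = 0x63D9C
clock 2: out=0, reg = 0xB1ECE
clock 3: out=0, reg = 0xD8F67
clock 4: out=1, reg = 0xEC7B3
clock 5: out=1, reg = 0x763D9
clock 6: out=1, reg = 0xBB1EC
clock 7: out=0, reg = 0x5D8F6
clock 8: out=0, reg = 0x2EC7B
clock 9: out=1, reg = 0x1763D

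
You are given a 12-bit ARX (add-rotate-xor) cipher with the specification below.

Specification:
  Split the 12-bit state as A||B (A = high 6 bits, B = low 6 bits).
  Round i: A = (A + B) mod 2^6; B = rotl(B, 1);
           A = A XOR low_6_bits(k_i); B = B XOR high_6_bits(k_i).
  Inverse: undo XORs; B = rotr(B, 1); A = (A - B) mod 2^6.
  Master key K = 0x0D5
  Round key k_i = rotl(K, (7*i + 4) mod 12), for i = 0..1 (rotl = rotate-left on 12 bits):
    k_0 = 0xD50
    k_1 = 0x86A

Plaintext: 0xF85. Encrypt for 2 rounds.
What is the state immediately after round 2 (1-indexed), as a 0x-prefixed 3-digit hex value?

0xE1E

s_0 = plaintext = 0xF85
s_1 = Round(s_0, k_0) = 0x4FF
s_2 = Round(s_1, k_1) = 0xE1E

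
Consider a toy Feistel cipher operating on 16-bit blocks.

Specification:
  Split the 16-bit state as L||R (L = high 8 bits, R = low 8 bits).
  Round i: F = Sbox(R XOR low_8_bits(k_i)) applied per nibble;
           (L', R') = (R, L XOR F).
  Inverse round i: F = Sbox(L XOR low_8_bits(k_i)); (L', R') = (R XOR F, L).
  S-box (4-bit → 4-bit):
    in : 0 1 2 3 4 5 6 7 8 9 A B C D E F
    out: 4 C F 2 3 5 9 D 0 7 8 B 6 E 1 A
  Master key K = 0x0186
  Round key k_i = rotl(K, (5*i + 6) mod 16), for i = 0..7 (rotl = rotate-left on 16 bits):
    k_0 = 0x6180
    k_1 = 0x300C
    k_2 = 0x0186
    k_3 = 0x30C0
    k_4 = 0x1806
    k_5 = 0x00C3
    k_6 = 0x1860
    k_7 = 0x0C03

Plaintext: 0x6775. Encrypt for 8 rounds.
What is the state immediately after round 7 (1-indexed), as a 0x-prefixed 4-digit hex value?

s_0 = plaintext = 0x6775
s_1 = Round(s_0, k_0) = 0x75C2
s_2 = Round(s_1, k_1) = 0xC214
s_3 = Round(s_2, k_2) = 0x14BD
s_4 = Round(s_3, k_3) = 0xBDCA
s_5 = Round(s_4, k_4) = 0xCADB
s_6 = Round(s_5, k_5) = 0xDB0A
s_7 = Round(s_6, k_6) = 0x0A43
s_8 = Round(s_7, k_7) = 0x433E

0x0A43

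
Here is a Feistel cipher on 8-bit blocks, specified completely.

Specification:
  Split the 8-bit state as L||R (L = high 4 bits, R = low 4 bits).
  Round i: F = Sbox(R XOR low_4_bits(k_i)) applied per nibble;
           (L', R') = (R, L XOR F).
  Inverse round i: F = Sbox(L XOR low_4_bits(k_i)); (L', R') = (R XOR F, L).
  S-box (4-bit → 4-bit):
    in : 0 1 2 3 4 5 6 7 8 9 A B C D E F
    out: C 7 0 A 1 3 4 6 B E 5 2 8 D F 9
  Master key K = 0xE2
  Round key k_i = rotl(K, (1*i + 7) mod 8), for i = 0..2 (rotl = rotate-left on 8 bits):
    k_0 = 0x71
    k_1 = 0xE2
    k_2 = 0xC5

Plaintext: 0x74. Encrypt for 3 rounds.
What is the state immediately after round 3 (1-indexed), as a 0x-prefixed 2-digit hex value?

0x07

s_0 = plaintext = 0x74
s_1 = Round(s_0, k_0) = 0x44
s_2 = Round(s_1, k_1) = 0x40
s_3 = Round(s_2, k_2) = 0x07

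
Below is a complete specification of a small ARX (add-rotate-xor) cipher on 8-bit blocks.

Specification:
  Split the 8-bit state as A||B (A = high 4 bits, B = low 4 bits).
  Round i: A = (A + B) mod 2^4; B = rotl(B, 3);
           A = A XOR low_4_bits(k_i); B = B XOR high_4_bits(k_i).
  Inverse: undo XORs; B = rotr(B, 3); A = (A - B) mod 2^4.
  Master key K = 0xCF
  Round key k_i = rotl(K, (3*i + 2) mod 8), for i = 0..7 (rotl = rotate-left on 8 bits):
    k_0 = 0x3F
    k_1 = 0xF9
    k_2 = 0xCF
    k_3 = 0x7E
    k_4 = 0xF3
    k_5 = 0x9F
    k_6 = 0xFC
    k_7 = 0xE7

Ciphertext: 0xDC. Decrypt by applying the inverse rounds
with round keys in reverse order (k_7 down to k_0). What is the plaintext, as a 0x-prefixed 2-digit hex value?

s_0 = ciphertext = 0xDC
s_1 = InvRound(s_0, k_7) = 0x64
s_2 = InvRound(s_1, k_6) = 0x37
s_3 = InvRound(s_2, k_5) = 0xFD
s_4 = InvRound(s_3, k_4) = 0x84
s_5 = InvRound(s_4, k_3) = 0x06
s_6 = InvRound(s_5, k_2) = 0xA5
s_7 = InvRound(s_6, k_1) = 0xE5
s_8 = InvRound(s_7, k_0) = 0x5C

0x5C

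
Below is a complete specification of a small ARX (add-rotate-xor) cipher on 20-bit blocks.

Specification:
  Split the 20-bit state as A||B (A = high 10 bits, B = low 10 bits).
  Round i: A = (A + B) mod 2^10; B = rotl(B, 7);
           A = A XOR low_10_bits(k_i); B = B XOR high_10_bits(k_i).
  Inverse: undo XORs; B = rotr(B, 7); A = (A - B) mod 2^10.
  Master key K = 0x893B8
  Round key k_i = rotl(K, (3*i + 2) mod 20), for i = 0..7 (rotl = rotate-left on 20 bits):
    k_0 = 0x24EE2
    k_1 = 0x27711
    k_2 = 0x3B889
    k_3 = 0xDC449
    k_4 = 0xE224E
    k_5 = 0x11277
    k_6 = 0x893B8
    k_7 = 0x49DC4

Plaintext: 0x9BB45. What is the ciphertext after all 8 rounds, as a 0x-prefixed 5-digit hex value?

s_0 = plaintext = 0x9BB45
s_1 = Round(s_0, k_0) = 0xD467B
s_2 = Round(s_1, k_1) = 0xB7552
s_3 = Round(s_2, k_2) = 0x299C4
s_4 = Round(s_3, k_3) = 0x88D49
s_5 = Round(s_4, k_4) = 0x48B21
s_6 = Round(s_5, k_5) = 0x8D0A0
s_7 = Round(s_6, k_6) = 0x5B230
s_8 = Round(s_7, k_7) = 0x96161

0x96161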